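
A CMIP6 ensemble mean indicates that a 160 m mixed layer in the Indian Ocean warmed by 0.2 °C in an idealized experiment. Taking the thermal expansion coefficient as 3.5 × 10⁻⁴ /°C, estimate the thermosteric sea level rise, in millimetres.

Δh = αΔT·H = 3.5×10⁻⁴ × 0.2 × 160 = 0.01120 m

11 mm of thermosteric rise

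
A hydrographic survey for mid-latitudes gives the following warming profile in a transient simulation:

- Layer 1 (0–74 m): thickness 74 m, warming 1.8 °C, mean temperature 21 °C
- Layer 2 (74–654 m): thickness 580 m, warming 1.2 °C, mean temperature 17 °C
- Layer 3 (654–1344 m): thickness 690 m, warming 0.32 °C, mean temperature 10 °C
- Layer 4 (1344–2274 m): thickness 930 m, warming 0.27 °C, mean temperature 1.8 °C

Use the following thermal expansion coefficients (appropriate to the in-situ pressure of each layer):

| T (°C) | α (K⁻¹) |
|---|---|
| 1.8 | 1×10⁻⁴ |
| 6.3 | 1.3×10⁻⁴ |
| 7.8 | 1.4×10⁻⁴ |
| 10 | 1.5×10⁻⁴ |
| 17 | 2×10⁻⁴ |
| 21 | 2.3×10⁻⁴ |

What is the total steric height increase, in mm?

Layer 1 at 21 °C → α = 2.3×10⁻⁴ K⁻¹
Layer 2 at 17 °C → α = 2×10⁻⁴ K⁻¹
Layer 3 at 10 °C → α = 1.5×10⁻⁴ K⁻¹
Layer 4 at 1.8 °C → α = 1×10⁻⁴ K⁻¹
1.8 × 2.3×10⁻⁴ × 74 = 0.030636 m
74–654 m: 580 × 1.2 × 2×10⁻⁴ = 0.13920 m
654–1344 m: 690 × 1.5×10⁻⁴ × 0.32 = 0.03312 m
1×10⁻⁴ × 930 × 0.27 = 0.02511 m
Δh = 0.030636 + 0.13920 + 0.03312 + 0.02511 = 0.228066 m ≈ 228 mm

228 mm of thermosteric rise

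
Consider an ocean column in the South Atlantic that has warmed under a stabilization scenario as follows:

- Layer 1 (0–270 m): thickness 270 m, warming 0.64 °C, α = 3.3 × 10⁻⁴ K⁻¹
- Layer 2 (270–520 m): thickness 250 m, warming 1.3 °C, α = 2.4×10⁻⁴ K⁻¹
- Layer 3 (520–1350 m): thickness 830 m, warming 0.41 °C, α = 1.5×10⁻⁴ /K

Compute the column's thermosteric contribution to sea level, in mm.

Layer 1: 0.64 × 3.3×10⁻⁴ × 270 = 0.057024 m
250 × 2.4×10⁻⁴ × 1.3 = 0.07800 m
0.41 × 830 × 1.5×10⁻⁴ = 0.051045 m
Δh = 0.057024 + 0.07800 + 0.051045 = 0.186069 m

about 190 mm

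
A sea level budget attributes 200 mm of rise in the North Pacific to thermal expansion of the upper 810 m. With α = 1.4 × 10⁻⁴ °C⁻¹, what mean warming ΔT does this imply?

about 1.76 K

ΔT = Δh/(αH) = 0.2 / (1.4×10⁻⁴ × 810) ≈ 1.764 K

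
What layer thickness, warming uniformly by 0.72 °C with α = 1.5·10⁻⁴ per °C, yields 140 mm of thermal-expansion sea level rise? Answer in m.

H = Δh/(αΔT) = 0.14 / (1.5×10⁻⁴ × 0.72) ≈ 1296 m

H ≈ 1300 m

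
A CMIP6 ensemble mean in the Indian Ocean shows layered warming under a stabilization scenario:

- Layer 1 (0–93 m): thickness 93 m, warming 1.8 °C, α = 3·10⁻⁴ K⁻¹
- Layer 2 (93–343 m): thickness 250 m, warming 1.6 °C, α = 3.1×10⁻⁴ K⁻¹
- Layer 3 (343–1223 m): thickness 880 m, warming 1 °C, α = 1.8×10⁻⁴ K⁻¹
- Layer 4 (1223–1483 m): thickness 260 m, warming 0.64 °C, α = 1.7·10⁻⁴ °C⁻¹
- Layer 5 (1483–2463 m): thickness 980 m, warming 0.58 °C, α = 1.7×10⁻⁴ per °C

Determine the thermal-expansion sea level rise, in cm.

93 × 1.8 × 3×10⁻⁴ = 0.05022 m
Layer 2: 250 × 3.1×10⁻⁴ × 1.6 = 0.12400 m
Layer 3: 1.8×10⁻⁴ × 880 × 1 = 0.15840 m
1.7×10⁻⁴ × 260 × 0.64 = 0.028288 m
0.58 × 1.7×10⁻⁴ × 980 = 0.096628 m
Δh = 0.05022 + 0.12400 + 0.15840 + 0.028288 + 0.096628 = 0.457536 m ≈ 45.8 cm

Δh ≈ 45.8 cm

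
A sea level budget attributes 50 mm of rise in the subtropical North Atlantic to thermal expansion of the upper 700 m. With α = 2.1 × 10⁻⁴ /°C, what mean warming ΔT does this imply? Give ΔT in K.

0.340 K

ΔT = Δh/(αH) = 0.05 / (2.1×10⁻⁴ × 700) ≈ 0.3401 K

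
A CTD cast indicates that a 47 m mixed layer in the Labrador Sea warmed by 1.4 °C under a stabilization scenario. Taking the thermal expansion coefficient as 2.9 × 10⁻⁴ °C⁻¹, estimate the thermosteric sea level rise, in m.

Δh = αΔT·H = 2.9×10⁻⁴ × 1.4 × 47 = 0.019082 m

0.019 m of thermosteric rise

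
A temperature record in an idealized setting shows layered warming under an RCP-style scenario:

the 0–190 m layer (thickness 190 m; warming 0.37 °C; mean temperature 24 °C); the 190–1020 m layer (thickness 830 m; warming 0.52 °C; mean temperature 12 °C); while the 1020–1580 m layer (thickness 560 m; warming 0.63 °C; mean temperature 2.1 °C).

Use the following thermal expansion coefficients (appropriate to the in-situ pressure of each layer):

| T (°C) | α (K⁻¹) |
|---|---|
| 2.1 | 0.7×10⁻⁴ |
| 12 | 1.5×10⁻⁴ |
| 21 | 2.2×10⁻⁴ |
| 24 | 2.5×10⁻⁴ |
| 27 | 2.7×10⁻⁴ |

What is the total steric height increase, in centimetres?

10.7 cm of thermosteric rise

Layer 1 at 24 °C → α = 2.5×10⁻⁴ K⁻¹
Layer 2 at 12 °C → α = 1.5×10⁻⁴ K⁻¹
Layer 3 at 2.1 °C → α = 0.7×10⁻⁴ K⁻¹
Layer 1: 0.37 × 190 × 2.5×10⁻⁴ = 0.017575 m
1.5×10⁻⁴ × 0.52 × 830 = 0.06474 m
Layer 3: 560 × 0.7×10⁻⁴ × 0.63 = 0.024696 m
Δh = 0.017575 + 0.06474 + 0.024696 = 0.107011 m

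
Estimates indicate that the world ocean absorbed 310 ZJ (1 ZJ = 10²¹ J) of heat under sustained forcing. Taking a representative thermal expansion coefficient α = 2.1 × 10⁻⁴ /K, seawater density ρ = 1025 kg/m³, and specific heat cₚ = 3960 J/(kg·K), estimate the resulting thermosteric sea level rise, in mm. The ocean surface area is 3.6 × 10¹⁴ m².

about 44.6 mm

Per unit area: Q = 310×10²¹ / (3.6×10¹⁴) ≈ 8.611×10⁸ J/m²
Δh = αQ/(ρcₚ) = 2.1×10⁻⁴ × 8.611×10⁸ / (1025 × 3960) ≈ 0.044551 m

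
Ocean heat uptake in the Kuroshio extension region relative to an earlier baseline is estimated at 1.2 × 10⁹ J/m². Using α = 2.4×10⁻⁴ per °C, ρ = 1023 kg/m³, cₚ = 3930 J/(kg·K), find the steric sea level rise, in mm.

Δh = 72 mm

Δh = αQ/(ρcₚ) = 2.4×10⁻⁴ × 1.2×10⁹ / (1023 × 3930) ≈ 0.071635 m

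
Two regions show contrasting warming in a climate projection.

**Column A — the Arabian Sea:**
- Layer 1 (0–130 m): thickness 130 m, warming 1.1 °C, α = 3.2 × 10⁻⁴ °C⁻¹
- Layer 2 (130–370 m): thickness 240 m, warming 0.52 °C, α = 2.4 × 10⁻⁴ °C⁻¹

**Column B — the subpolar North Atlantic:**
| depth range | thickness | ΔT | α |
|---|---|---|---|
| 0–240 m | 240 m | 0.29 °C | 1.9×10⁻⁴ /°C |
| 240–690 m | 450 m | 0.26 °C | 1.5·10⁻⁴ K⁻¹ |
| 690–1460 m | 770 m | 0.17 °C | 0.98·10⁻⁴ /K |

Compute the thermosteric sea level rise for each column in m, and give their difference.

A: 0.076 m; B: 0.044 m; difference 0.032 m

A Layer 1: 130 × 1.1 × 3.2×10⁻⁴ = 0.04576 m
A 240 × 0.52 × 2.4×10⁻⁴ = 0.029952 m
A total: 0.075712 m
B 0–240 m: 1.9×10⁻⁴ × 240 × 0.29 = 0.013224 m
B 0.26 × 1.5×10⁻⁴ × 450 = 0.01755 m
B Layer 3: 770 × 0.98×10⁻⁴ × 0.17 = 0.0128282 m
B total: 0.0436022 m
Difference: 0.075712 − 0.0436022 = 0.0321098 m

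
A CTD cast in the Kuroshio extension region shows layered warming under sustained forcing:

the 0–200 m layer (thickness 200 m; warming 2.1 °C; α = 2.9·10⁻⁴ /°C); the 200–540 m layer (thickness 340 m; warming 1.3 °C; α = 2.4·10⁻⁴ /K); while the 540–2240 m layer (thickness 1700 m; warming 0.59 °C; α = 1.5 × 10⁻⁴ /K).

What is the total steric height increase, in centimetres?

Δh = 37.8 cm

Layer 1: 2.1 × 2.9×10⁻⁴ × 200 = 0.12180 m
200–540 m: 340 × 2.4×10⁻⁴ × 1.3 = 0.10608 m
1700 × 1.5×10⁻⁴ × 0.59 = 0.15045 m
Δh = 0.12180 + 0.10608 + 0.15045 = 0.37833 m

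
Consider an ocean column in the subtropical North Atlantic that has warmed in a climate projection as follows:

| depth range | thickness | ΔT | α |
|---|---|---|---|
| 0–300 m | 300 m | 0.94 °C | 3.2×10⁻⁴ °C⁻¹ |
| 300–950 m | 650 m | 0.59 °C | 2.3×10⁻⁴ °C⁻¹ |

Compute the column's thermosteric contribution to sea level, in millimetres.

0–300 m: 300 × 0.94 × 3.2×10⁻⁴ = 0.09024 m
300–950 m: 650 × 2.3×10⁻⁴ × 0.59 = 0.088205 m
Δh = 0.09024 + 0.088205 = 0.178445 m ≈ 178 mm

Δh = 178 mm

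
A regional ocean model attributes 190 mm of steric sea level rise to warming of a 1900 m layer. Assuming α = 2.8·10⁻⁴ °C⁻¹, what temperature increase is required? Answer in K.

0.357 K

ΔT = Δh/(αH) = 0.19 / (2.8×10⁻⁴ × 1900) ≈ 0.3571 K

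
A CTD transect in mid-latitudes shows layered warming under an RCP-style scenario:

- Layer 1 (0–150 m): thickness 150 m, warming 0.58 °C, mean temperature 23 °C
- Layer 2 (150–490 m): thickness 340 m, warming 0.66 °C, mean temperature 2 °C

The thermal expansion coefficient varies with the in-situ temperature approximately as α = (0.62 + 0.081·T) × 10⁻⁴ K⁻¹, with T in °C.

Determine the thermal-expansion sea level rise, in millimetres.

Layer 1: α = (0.62 + 0.081×23)×10⁻⁴ = 2.483×10⁻⁴ K⁻¹
Layer 2: α = (0.62 + 0.081×2)×10⁻⁴ = 0.782×10⁻⁴ K⁻¹
Layer 1: 2.483×10⁻⁴ × 150 × 0.58 = 0.0216021 m
0.782×10⁻⁴ × 0.66 × 340 = 0.01754808 m
Δh = 0.0216021 + 0.01754808 = 0.03915018 m ≈ 39.2 mm

about 39.2 mm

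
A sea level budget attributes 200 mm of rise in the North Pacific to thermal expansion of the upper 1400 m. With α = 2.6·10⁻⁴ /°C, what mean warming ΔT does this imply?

0.55 °C

ΔT = Δh/(αH) = 0.2 / (2.6×10⁻⁴ × 1400) ≈ 0.5495 °C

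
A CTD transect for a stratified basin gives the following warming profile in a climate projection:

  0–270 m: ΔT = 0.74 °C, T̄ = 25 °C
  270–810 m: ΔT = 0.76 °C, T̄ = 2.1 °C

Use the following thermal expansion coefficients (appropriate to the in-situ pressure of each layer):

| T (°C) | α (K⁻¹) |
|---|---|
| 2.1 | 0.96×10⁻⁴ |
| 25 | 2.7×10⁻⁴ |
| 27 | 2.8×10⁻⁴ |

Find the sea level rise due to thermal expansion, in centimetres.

about 9.33 cm

Layer 1 at 25 °C → α = 2.7×10⁻⁴ K⁻¹
Layer 2 at 2.1 °C → α = 0.96×10⁻⁴ K⁻¹
0–270 m: 270 × 2.7×10⁻⁴ × 0.74 = 0.053946 m
270–810 m: 0.96×10⁻⁴ × 0.76 × 540 = 0.0393984 m
Δh = 0.053946 + 0.0393984 = 0.0933444 m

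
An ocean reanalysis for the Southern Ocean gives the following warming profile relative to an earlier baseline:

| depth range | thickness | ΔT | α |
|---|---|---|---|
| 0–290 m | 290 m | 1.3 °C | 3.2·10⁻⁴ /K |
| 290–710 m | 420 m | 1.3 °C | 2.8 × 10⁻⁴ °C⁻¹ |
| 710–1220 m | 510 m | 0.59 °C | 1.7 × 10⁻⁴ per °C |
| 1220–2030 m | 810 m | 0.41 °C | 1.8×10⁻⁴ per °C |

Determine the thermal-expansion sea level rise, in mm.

384 mm

0–290 m: 290 × 3.2×10⁻⁴ × 1.3 = 0.12064 m
1.3 × 2.8×10⁻⁴ × 420 = 0.15288 m
0.59 × 510 × 1.7×10⁻⁴ = 0.051153 m
Layer 4: 0.41 × 1.8×10⁻⁴ × 810 = 0.059778 m
Δh = 0.12064 + 0.15288 + 0.051153 + 0.059778 = 0.384451 m ≈ 384 mm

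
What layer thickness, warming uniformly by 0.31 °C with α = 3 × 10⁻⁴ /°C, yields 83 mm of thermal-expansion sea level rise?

about 890 m

H = Δh/(αΔT) = 0.083 / (3×10⁻⁴ × 0.31) ≈ 892.5 m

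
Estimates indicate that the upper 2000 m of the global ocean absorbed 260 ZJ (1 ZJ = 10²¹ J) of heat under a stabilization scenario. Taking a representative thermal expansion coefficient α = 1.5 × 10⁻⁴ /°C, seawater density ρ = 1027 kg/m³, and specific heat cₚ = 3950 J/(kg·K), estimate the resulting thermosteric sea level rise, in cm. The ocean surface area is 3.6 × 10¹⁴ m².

2.67 cm

Per unit area: Q = 260×10²¹ / (3.6×10¹⁴) ≈ 7.222×10⁸ J/m²
Δh = αQ/(ρcₚ) = 1.5×10⁻⁴ × 7.222×10⁸ / (1027 × 3950) ≈ 0.026704 m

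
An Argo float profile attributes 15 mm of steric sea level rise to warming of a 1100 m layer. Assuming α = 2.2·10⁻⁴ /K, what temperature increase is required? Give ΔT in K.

0.062 K

ΔT = Δh/(αH) = 0.015 / (2.2×10⁻⁴ × 1100) ≈ 0.06198 K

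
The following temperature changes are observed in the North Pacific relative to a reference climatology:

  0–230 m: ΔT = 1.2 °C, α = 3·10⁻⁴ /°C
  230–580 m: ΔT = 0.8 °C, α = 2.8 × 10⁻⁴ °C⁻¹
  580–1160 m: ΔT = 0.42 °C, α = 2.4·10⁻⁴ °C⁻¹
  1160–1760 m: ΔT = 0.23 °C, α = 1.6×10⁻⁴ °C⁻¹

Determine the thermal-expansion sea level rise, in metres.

0.242 m of thermosteric rise

0–230 m: 230 × 1.2 × 3×10⁻⁴ = 0.08280 m
0.8 × 350 × 2.8×10⁻⁴ = 0.07840 m
Layer 3: 2.4×10⁻⁴ × 580 × 0.42 = 0.058464 m
600 × 1.6×10⁻⁴ × 0.23 = 0.02208 m
Δh = 0.08280 + 0.07840 + 0.058464 + 0.02208 = 0.241744 m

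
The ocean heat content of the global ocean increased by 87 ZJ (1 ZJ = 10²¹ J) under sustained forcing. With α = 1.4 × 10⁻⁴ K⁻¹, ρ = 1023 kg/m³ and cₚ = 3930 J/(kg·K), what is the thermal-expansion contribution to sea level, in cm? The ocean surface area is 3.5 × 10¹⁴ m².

Per unit area: Q = 87×10²¹ / (3.5×10¹⁴) ≈ 2.486×10⁸ J/m²
Δh = αQ/(ρcₚ) = 1.4×10⁻⁴ × 2.486×10⁸ / (1023 × 3930) ≈ 0.0086569 m

0.866 cm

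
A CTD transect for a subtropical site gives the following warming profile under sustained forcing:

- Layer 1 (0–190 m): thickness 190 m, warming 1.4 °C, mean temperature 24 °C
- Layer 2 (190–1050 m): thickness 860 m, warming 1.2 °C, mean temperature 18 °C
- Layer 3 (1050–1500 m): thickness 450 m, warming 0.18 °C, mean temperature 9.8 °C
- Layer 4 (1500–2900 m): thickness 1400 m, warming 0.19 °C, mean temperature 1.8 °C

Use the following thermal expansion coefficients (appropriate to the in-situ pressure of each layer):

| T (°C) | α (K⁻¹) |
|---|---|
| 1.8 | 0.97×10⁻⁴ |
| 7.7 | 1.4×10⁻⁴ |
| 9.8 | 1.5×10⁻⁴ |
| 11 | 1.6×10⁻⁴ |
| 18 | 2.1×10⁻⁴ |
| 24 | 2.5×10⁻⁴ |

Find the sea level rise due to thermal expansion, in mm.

about 321 mm

Layer 1 at 24 °C → α = 2.5×10⁻⁴ K⁻¹
Layer 2 at 18 °C → α = 2.1×10⁻⁴ K⁻¹
Layer 3 at 9.8 °C → α = 1.5×10⁻⁴ K⁻¹
Layer 4 at 1.8 °C → α = 0.97×10⁻⁴ K⁻¹
Layer 1: 190 × 2.5×10⁻⁴ × 1.4 = 0.06650 m
2.1×10⁻⁴ × 860 × 1.2 = 0.21672 m
1050–1500 m: 1.5×10⁻⁴ × 0.18 × 450 = 0.01215 m
1400 × 0.97×10⁻⁴ × 0.19 = 0.025802 m
Δh = 0.06650 + 0.21672 + 0.01215 + 0.025802 = 0.321172 m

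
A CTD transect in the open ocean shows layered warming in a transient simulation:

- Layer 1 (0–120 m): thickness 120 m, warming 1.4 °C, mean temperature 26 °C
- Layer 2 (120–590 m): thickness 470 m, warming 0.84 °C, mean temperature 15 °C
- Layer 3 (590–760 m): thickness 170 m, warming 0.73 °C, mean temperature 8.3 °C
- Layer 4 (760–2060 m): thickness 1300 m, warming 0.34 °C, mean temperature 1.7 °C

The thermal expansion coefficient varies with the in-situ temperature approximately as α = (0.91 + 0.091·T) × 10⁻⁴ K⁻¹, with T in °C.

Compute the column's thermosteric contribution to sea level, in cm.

21.3 cm

Layer 1: α = (0.91 + 0.091×26)×10⁻⁴ = 3.276×10⁻⁴ K⁻¹
Layer 2: α = (0.91 + 0.091×15)×10⁻⁴ = 2.275×10⁻⁴ K⁻¹
Layer 3: α = (0.91 + 0.091×8.3)×10⁻⁴ = 1.6653×10⁻⁴ K⁻¹
Layer 4: α = (0.91 + 0.091×1.7)×10⁻⁴ = 1.0647×10⁻⁴ K⁻¹
0–120 m: 120 × 1.4 × 3.276×10⁻⁴ = 0.0550368 m
120–590 m: 470 × 2.275×10⁻⁴ × 0.84 = 0.089817 m
Layer 3: 1.6653×10⁻⁴ × 0.73 × 170 = 0.020666373 m
760–2060 m: 0.34 × 1300 × 1.0647×10⁻⁴ = 0.04705974 m
Δh = 0.0550368 + 0.089817 + 0.020666373 + 0.04705974 = 0.212579913 m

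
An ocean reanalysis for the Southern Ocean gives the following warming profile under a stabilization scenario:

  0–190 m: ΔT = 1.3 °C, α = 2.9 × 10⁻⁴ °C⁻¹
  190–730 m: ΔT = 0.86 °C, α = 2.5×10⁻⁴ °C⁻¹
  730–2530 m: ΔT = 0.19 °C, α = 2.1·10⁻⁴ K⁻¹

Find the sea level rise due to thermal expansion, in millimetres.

1.3 × 190 × 2.9×10⁻⁴ = 0.07163 m
190–730 m: 0.86 × 540 × 2.5×10⁻⁴ = 0.11610 m
2.1×10⁻⁴ × 0.19 × 1800 = 0.07182 m
Δh = 0.07163 + 0.11610 + 0.07182 = 0.25955 m

260 mm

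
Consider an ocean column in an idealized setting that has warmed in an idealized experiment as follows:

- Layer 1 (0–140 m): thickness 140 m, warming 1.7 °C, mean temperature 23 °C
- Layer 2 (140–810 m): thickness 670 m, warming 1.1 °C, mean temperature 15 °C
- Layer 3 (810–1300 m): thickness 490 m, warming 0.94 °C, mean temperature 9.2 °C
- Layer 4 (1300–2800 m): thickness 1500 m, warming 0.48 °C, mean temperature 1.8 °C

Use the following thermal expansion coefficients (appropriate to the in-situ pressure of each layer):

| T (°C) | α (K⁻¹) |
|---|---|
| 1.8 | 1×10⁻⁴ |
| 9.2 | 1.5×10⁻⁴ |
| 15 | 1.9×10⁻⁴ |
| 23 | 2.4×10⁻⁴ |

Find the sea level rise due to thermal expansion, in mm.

Δh ≈ 338 mm

Layer 1 at 23 °C → α = 2.4×10⁻⁴ K⁻¹
Layer 2 at 15 °C → α = 1.9×10⁻⁴ K⁻¹
Layer 3 at 9.2 °C → α = 1.5×10⁻⁴ K⁻¹
Layer 4 at 1.8 °C → α = 1×10⁻⁴ K⁻¹
Layer 1: 2.4×10⁻⁴ × 1.7 × 140 = 0.05712 m
1.1 × 670 × 1.9×10⁻⁴ = 0.14003 m
810–1300 m: 1.5×10⁻⁴ × 490 × 0.94 = 0.06909 m
1300–2800 m: 1×10⁻⁴ × 1500 × 0.48 = 0.07200 m
Δh = 0.05712 + 0.14003 + 0.06909 + 0.07200 = 0.33824 m ≈ 338 mm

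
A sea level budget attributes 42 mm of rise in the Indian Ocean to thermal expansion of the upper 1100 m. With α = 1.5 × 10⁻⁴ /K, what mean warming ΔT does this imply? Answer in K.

ΔT = Δh/(αH) = 0.042 / (1.5×10⁻⁴ × 1100) ≈ 0.2545 K

0.255 K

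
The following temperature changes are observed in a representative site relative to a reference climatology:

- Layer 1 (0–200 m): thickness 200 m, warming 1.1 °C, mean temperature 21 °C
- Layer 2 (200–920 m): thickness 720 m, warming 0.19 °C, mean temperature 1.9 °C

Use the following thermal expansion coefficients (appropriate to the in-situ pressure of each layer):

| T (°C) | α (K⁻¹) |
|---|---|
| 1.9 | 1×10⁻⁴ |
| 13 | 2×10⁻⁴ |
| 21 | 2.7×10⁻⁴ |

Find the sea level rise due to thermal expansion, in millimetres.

73.1 mm of thermosteric rise

Layer 1 at 21 °C → α = 2.7×10⁻⁴ K⁻¹
Layer 2 at 1.9 °C → α = 1×10⁻⁴ K⁻¹
200 × 1.1 × 2.7×10⁻⁴ = 0.05940 m
1×10⁻⁴ × 0.19 × 720 = 0.01368 m
Δh = 0.05940 + 0.01368 = 0.07308 m ≈ 73.1 mm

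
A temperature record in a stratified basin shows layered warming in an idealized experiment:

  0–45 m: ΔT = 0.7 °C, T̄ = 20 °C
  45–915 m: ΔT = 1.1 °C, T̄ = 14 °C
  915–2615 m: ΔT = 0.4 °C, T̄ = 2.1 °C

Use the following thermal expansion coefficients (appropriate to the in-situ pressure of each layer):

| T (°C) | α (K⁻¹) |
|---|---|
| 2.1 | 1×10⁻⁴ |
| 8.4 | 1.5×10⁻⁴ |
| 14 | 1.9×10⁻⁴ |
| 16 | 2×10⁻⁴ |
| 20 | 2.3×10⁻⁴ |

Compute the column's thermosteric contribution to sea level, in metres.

Layer 1 at 20 °C → α = 2.3×10⁻⁴ K⁻¹
Layer 2 at 14 °C → α = 1.9×10⁻⁴ K⁻¹
Layer 3 at 2.1 °C → α = 1×10⁻⁴ K⁻¹
0–45 m: 0.7 × 45 × 2.3×10⁻⁴ = 0.007245 m
870 × 1.9×10⁻⁴ × 1.1 = 0.18183 m
Layer 3: 0.4 × 1700 × 1×10⁻⁴ = 0.06800 m
Δh = 0.007245 + 0.18183 + 0.06800 = 0.257075 m

Δh ≈ 0.257 m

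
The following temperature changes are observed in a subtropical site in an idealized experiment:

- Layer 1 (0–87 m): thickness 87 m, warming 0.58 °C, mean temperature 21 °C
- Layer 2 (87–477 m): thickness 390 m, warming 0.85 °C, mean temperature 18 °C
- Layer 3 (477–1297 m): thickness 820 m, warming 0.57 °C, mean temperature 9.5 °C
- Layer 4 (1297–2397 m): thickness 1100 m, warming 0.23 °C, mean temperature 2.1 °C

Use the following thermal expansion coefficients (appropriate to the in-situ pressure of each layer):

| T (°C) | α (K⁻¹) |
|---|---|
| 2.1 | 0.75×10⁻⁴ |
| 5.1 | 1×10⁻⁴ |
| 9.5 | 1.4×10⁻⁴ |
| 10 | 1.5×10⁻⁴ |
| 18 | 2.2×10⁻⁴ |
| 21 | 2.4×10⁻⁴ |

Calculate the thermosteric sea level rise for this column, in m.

0.169 m

Layer 1 at 21 °C → α = 2.4×10⁻⁴ K⁻¹
Layer 2 at 18 °C → α = 2.2×10⁻⁴ K⁻¹
Layer 3 at 9.5 °C → α = 1.4×10⁻⁴ K⁻¹
Layer 4 at 2.1 °C → α = 0.75×10⁻⁴ K⁻¹
0–87 m: 0.58 × 87 × 2.4×10⁻⁴ = 0.0121104 m
Layer 2: 2.2×10⁻⁴ × 0.85 × 390 = 0.07293 m
1.4×10⁻⁴ × 0.57 × 820 = 0.065436 m
Layer 4: 0.75×10⁻⁴ × 0.23 × 1100 = 0.018975 m
Δh = 0.0121104 + 0.07293 + 0.065436 + 0.018975 = 0.1694514 m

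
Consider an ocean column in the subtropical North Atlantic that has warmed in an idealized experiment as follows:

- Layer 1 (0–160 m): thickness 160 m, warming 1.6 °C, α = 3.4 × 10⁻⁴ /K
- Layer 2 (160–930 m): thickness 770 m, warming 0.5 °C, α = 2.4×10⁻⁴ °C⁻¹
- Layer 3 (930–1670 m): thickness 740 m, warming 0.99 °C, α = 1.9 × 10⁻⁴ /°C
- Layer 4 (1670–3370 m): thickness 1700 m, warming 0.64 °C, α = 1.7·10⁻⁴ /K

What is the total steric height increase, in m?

0.504 m

160 × 1.6 × 3.4×10⁻⁴ = 0.08704 m
2.4×10⁻⁴ × 770 × 0.5 = 0.09240 m
Layer 3: 740 × 1.9×10⁻⁴ × 0.99 = 0.139194 m
1670–3370 m: 1700 × 0.64 × 1.7×10⁻⁴ = 0.18496 m
Δh = 0.08704 + 0.09240 + 0.139194 + 0.18496 = 0.503594 m ≈ 0.504 m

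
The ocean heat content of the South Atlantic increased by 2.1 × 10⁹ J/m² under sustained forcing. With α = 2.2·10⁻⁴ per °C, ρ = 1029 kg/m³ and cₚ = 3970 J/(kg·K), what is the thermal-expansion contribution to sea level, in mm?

Δh ≈ 113 mm

Δh = αQ/(ρcₚ) = 2.2×10⁻⁴ × 2.1×10⁹ / (1029 × 3970) ≈ 0.11309 m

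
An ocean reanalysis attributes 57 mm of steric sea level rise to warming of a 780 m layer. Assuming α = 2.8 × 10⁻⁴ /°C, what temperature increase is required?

ΔT = Δh/(αH) = 0.057 / (2.8×10⁻⁴ × 780) ≈ 0.2610 °C

0.261 °C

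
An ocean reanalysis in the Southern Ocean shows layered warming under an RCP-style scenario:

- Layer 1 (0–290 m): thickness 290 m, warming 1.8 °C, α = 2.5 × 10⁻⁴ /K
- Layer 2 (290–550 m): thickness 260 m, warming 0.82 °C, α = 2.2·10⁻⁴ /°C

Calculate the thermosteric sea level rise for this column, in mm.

2.5×10⁻⁴ × 290 × 1.8 = 0.13050 m
Layer 2: 2.2×10⁻⁴ × 260 × 0.82 = 0.046904 m
Δh = 0.13050 + 0.046904 = 0.177404 m ≈ 180 mm

about 180 mm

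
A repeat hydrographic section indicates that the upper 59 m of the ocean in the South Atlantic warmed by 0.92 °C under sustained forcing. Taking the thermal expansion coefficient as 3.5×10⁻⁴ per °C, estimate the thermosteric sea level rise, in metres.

Δh = αΔT·H = 3.5×10⁻⁴ × 0.92 × 59 = 0.018998 m

Δh = 0.0190 m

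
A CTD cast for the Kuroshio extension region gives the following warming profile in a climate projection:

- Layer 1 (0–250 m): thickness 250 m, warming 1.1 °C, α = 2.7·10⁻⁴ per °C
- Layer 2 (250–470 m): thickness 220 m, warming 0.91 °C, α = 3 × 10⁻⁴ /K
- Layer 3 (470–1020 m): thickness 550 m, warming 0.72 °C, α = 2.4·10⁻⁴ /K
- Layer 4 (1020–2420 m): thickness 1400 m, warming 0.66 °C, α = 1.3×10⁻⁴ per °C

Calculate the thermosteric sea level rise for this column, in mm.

about 349 mm

0–250 m: 2.7×10⁻⁴ × 1.1 × 250 = 0.07425 m
250–470 m: 0.91 × 220 × 3×10⁻⁴ = 0.06006 m
Layer 3: 0.72 × 550 × 2.4×10⁻⁴ = 0.09504 m
0.66 × 1.3×10⁻⁴ × 1400 = 0.12012 m
Δh = 0.07425 + 0.06006 + 0.09504 + 0.12012 = 0.34947 m ≈ 349 mm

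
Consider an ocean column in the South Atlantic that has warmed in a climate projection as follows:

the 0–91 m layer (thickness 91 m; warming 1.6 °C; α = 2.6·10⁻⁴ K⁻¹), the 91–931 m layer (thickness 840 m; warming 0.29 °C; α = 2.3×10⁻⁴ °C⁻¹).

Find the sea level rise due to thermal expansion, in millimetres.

about 94 mm

0–91 m: 2.6×10⁻⁴ × 1.6 × 91 = 0.037856 m
0.29 × 840 × 2.3×10⁻⁴ = 0.056028 m
Δh = 0.037856 + 0.056028 = 0.093884 m ≈ 94 mm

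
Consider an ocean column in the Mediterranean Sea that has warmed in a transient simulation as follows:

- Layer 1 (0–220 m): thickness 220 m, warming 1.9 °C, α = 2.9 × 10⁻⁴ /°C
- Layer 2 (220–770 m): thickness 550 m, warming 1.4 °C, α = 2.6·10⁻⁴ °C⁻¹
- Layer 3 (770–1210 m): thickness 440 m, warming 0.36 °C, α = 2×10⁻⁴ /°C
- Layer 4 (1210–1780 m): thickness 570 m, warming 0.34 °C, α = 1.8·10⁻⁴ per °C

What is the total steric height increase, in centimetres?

Layer 1: 220 × 2.9×10⁻⁴ × 1.9 = 0.12122 m
550 × 1.4 × 2.6×10⁻⁴ = 0.20020 m
770–1210 m: 0.36 × 2×10⁻⁴ × 440 = 0.03168 m
1210–1780 m: 1.8×10⁻⁴ × 570 × 0.34 = 0.034884 m
Δh = 0.12122 + 0.20020 + 0.03168 + 0.034884 = 0.387984 m

38.8 cm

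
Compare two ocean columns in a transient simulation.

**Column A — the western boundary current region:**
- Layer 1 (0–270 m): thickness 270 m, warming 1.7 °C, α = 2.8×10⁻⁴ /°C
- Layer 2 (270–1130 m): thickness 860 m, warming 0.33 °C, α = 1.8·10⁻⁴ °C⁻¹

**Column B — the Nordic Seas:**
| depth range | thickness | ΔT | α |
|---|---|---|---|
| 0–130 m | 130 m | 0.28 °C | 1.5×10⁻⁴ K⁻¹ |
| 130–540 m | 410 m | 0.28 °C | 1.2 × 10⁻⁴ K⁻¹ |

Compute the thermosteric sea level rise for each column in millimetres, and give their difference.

A 270 × 2.8×10⁻⁴ × 1.7 = 0.12852 m
A 1.8×10⁻⁴ × 860 × 0.33 = 0.051084 m
A total: 0.179604 m
B Layer 1: 1.5×10⁻⁴ × 0.28 × 130 = 0.00546 m
B 410 × 0.28 × 1.2×10⁻⁴ = 0.013776 m
B total: 0.019236 m
Difference: 0.179604 − 0.019236 = 0.160368 m

Δh_A ≈ 180 mm, Δh_B ≈ 19 mm; difference ≈ 160 mm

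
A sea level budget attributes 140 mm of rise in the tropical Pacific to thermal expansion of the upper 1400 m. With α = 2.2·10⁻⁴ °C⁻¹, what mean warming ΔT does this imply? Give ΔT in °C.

ΔT = Δh/(αH) = 0.14 / (2.2×10⁻⁴ × 1400) ≈ 0.4545 °C

0.455 °C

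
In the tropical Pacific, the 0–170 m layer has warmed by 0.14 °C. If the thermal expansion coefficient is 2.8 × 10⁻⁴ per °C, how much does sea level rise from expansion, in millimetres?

Δh = 6.66 mm

Δh = αΔT·H = 2.8×10⁻⁴ × 0.14 × 170 = 0.006664 m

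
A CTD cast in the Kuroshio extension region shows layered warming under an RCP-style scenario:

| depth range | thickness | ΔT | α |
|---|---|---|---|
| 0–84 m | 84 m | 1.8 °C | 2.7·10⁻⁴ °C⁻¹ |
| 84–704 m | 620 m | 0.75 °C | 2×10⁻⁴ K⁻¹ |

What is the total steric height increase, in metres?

Δh ≈ 0.134 m

0–84 m: 2.7×10⁻⁴ × 1.8 × 84 = 0.040824 m
Layer 2: 620 × 2×10⁻⁴ × 0.75 = 0.09300 m
Δh = 0.040824 + 0.09300 = 0.133824 m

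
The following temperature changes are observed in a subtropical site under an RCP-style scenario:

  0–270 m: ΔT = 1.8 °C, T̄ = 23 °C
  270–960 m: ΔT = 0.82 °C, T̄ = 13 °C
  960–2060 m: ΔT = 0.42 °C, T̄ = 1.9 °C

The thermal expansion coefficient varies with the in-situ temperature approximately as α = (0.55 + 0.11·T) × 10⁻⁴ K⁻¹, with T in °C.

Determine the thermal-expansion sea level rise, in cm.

Layer 1: α = (0.55 + 0.11×23)×10⁻⁴ = 3.08×10⁻⁴ K⁻¹
Layer 2: α = (0.55 + 0.11×13)×10⁻⁴ = 1.98×10⁻⁴ K⁻¹
Layer 3: α = (0.55 + 0.11×1.9)×10⁻⁴ = 0.759×10⁻⁴ K⁻¹
Layer 1: 3.08×10⁻⁴ × 270 × 1.8 = 0.149688 m
Layer 2: 690 × 0.82 × 1.98×10⁻⁴ = 0.1120284 m
0.759×10⁻⁴ × 1100 × 0.42 = 0.0350658 m
Δh = 0.149688 + 0.1120284 + 0.0350658 = 0.2967822 m ≈ 30 cm

Δh = 30 cm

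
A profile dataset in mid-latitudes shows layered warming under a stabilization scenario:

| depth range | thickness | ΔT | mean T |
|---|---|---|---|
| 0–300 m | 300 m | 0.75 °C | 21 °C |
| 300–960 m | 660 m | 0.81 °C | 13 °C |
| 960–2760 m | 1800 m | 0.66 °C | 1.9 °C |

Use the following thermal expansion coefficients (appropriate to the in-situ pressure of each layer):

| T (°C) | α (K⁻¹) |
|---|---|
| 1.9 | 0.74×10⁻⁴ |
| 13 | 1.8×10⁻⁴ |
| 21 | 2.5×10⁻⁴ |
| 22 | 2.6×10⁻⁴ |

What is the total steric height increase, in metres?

Δh = 0.24 m

Layer 1 at 21 °C → α = 2.5×10⁻⁴ K⁻¹
Layer 2 at 13 °C → α = 1.8×10⁻⁴ K⁻¹
Layer 3 at 1.9 °C → α = 0.74×10⁻⁴ K⁻¹
0–300 m: 300 × 2.5×10⁻⁴ × 0.75 = 0.05625 m
Layer 2: 1.8×10⁻⁴ × 0.81 × 660 = 0.096228 m
0.74×10⁻⁴ × 0.66 × 1800 = 0.087912 m
Δh = 0.05625 + 0.096228 + 0.087912 = 0.24039 m ≈ 0.24 m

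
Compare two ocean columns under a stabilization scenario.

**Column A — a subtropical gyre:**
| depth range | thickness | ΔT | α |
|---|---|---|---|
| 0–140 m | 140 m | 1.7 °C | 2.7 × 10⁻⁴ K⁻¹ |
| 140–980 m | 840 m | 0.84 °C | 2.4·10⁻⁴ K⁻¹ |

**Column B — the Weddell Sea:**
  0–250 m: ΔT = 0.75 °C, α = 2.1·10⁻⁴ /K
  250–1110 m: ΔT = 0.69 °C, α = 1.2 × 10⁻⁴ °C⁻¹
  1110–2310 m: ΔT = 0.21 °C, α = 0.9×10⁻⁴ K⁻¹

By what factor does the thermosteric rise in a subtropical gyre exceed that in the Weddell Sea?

≈ 1.8×

A 0–140 m: 1.7 × 140 × 2.7×10⁻⁴ = 0.06426 m
A 140–980 m: 0.84 × 2.4×10⁻⁴ × 840 = 0.169344 m
A total: 0.233604 m
B 0.75 × 250 × 2.1×10⁻⁴ = 0.039375 m
B 0.69 × 860 × 1.2×10⁻⁴ = 0.071208 m
B 1110–2310 m: 0.9×10⁻⁴ × 0.21 × 1200 = 0.02268 m
B total: 0.133263 m
Ratio: 0.233604 / 0.133263 ≈ 1.753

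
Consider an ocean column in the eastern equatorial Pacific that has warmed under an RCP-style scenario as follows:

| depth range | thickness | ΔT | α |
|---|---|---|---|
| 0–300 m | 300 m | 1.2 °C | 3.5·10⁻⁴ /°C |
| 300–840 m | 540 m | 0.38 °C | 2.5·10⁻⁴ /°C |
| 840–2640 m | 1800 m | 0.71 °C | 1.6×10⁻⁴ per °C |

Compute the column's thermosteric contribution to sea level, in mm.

Δh = 382 mm

Layer 1: 1.2 × 3.5×10⁻⁴ × 300 = 0.12600 m
300–840 m: 540 × 2.5×10⁻⁴ × 0.38 = 0.05130 m
0.71 × 1.6×10⁻⁴ × 1800 = 0.20448 m
Δh = 0.12600 + 0.05130 + 0.20448 = 0.38178 m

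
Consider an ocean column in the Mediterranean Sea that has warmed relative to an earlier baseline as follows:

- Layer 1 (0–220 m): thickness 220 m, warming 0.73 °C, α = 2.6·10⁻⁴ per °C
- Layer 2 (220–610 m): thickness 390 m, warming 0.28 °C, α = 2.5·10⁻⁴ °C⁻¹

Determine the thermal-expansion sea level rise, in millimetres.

69.1 mm

Layer 1: 2.6×10⁻⁴ × 0.73 × 220 = 0.041756 m
220–610 m: 0.28 × 390 × 2.5×10⁻⁴ = 0.02730 m
Δh = 0.041756 + 0.02730 = 0.069056 m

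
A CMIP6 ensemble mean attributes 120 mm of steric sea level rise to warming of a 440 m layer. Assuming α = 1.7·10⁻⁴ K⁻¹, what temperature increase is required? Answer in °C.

ΔT = Δh/(αH) = 0.12 / (1.7×10⁻⁴ × 440) ≈ 1.604 °C

about 1.60 °C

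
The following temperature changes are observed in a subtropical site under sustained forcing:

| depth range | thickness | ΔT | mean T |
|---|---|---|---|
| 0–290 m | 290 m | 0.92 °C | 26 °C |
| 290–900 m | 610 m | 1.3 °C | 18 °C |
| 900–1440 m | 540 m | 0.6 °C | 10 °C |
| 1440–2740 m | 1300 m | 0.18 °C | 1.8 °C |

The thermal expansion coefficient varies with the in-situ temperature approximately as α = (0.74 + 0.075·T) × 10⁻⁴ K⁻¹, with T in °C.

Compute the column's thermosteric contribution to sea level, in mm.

Layer 1: α = (0.74 + 0.075×26)×10⁻⁴ = 2.69×10⁻⁴ K⁻¹
Layer 2: α = (0.74 + 0.075×18)×10⁻⁴ = 2.09×10⁻⁴ K⁻¹
Layer 3: α = (0.74 + 0.075×10)×10⁻⁴ = 1.49×10⁻⁴ K⁻¹
Layer 4: α = (0.74 + 0.075×1.8)×10⁻⁴ = 0.875×10⁻⁴ K⁻¹
0.92 × 2.69×10⁻⁴ × 290 = 0.0717692 m
Layer 2: 1.3 × 2.09×10⁻⁴ × 610 = 0.165737 m
Layer 3: 540 × 1.49×10⁻⁴ × 0.6 = 0.048276 m
Layer 4: 0.875×10⁻⁴ × 1300 × 0.18 = 0.020475 m
Δh = 0.0717692 + 0.165737 + 0.048276 + 0.020475 = 0.3062572 m

about 306 mm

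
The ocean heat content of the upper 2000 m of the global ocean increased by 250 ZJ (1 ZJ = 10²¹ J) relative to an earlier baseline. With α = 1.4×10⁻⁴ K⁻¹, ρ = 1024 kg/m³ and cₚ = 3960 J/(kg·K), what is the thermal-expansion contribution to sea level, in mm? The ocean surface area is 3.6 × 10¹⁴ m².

about 24.0 mm

Per unit area: Q = 250×10²¹ / (3.6×10¹⁴) ≈ 6.944×10⁸ J/m²
Δh = αQ/(ρcₚ) = 1.4×10⁻⁴ × 6.944×10⁸ / (1024 × 3960) ≈ 0.023974 m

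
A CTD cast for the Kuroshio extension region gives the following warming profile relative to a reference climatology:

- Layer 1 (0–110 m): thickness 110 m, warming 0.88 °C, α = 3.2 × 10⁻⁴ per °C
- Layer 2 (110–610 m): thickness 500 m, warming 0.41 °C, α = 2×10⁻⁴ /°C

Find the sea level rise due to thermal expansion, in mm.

about 72.0 mm

Layer 1: 3.2×10⁻⁴ × 110 × 0.88 = 0.030976 m
Layer 2: 0.41 × 2×10⁻⁴ × 500 = 0.04100 m
Δh = 0.030976 + 0.04100 = 0.071976 m ≈ 72.0 mm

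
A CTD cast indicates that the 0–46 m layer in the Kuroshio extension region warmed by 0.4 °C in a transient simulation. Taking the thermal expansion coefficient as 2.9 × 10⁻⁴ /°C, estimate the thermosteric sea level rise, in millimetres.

Δh = αΔT·H = 2.9×10⁻⁴ × 0.4 × 46 = 0.005336 m

Δh = 5.34 mm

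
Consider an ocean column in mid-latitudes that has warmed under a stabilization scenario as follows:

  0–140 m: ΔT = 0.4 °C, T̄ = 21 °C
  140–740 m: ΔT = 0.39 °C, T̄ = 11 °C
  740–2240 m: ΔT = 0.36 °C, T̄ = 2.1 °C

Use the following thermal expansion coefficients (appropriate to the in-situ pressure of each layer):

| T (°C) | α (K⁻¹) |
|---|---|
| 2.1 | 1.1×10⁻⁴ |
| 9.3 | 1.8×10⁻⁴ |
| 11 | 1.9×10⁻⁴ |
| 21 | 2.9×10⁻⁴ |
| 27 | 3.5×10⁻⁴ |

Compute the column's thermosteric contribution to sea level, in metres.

Δh ≈ 0.120 m

Layer 1 at 21 °C → α = 2.9×10⁻⁴ K⁻¹
Layer 2 at 11 °C → α = 1.9×10⁻⁴ K⁻¹
Layer 3 at 2.1 °C → α = 1.1×10⁻⁴ K⁻¹
Layer 1: 2.9×10⁻⁴ × 0.4 × 140 = 0.01624 m
600 × 0.39 × 1.9×10⁻⁴ = 0.04446 m
740–2240 m: 1.1×10⁻⁴ × 0.36 × 1500 = 0.05940 m
Δh = 0.01624 + 0.04446 + 0.05940 = 0.12010 m ≈ 0.120 m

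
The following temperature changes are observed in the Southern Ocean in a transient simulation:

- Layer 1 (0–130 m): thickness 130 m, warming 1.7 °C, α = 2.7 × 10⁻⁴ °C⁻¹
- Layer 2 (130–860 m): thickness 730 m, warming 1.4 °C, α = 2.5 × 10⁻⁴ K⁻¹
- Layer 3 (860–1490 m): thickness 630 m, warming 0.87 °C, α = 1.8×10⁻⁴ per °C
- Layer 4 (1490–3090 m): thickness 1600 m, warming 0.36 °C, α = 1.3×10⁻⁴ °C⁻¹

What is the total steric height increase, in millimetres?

Layer 1: 1.7 × 130 × 2.7×10⁻⁴ = 0.05967 m
130–860 m: 1.4 × 730 × 2.5×10⁻⁴ = 0.25550 m
Layer 3: 1.8×10⁻⁴ × 0.87 × 630 = 0.098658 m
1600 × 1.3×10⁻⁴ × 0.36 = 0.07488 m
Δh = 0.05967 + 0.25550 + 0.098658 + 0.07488 = 0.488708 m ≈ 489 mm

489 mm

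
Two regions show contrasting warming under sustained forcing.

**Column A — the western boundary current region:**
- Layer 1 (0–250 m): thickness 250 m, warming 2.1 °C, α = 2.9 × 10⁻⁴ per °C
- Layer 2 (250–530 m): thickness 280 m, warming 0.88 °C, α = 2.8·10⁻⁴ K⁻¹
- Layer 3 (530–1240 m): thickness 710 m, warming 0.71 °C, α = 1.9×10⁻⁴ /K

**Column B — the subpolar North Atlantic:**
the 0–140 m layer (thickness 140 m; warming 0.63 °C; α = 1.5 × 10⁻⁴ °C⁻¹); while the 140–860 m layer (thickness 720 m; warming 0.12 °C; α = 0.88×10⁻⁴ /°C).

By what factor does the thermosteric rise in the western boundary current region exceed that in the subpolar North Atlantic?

A Layer 1: 250 × 2.1 × 2.9×10⁻⁴ = 0.15225 m
A Layer 2: 2.8×10⁻⁴ × 280 × 0.88 = 0.068992 m
A Layer 3: 710 × 1.9×10⁻⁴ × 0.71 = 0.095779 m
A total: 0.317021 m
B 140 × 1.5×10⁻⁴ × 0.63 = 0.01323 m
B Layer 2: 0.12 × 0.88×10⁻⁴ × 720 = 0.0076032 m
B total: 0.0208332 m
Ratio: 0.317021 / 0.0208332 ≈ 15.22

a factor of 15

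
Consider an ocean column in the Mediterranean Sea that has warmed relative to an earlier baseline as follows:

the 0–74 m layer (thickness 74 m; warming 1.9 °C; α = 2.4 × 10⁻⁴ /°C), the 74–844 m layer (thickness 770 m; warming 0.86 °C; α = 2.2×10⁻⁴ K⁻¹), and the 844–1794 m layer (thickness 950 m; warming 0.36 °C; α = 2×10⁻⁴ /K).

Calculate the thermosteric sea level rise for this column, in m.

Layer 1: 74 × 2.4×10⁻⁴ × 1.9 = 0.033744 m
74–844 m: 770 × 2.2×10⁻⁴ × 0.86 = 0.145684 m
Layer 3: 950 × 0.36 × 2×10⁻⁴ = 0.06840 m
Δh = 0.033744 + 0.145684 + 0.06840 = 0.247828 m

0.248 m of thermosteric rise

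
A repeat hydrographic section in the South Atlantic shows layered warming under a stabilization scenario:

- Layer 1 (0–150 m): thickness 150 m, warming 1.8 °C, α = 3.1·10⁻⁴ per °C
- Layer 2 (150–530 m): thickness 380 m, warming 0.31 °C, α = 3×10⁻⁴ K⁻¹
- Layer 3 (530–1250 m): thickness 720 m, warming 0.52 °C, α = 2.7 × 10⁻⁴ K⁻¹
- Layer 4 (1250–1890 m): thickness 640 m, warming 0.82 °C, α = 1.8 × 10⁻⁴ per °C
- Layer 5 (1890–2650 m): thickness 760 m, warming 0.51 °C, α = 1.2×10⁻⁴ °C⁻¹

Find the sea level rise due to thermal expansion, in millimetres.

about 361 mm

Layer 1: 3.1×10⁻⁴ × 150 × 1.8 = 0.08370 m
150–530 m: 380 × 3×10⁻⁴ × 0.31 = 0.03534 m
720 × 0.52 × 2.7×10⁻⁴ = 0.101088 m
Layer 4: 0.82 × 1.8×10⁻⁴ × 640 = 0.094464 m
Layer 5: 1.2×10⁻⁴ × 0.51 × 760 = 0.046512 m
Δh = 0.08370 + 0.03534 + 0.101088 + 0.094464 + 0.046512 = 0.361104 m ≈ 361 mm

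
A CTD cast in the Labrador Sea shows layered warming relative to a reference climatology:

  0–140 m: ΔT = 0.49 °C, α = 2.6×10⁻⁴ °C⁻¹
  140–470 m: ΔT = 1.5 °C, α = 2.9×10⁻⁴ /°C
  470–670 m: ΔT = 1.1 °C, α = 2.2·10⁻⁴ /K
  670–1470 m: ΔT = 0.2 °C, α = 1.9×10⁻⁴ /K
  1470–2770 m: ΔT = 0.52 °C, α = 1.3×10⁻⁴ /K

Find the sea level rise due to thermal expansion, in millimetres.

140 × 2.6×10⁻⁴ × 0.49 = 0.017836 m
140–470 m: 2.9×10⁻⁴ × 1.5 × 330 = 0.14355 m
2.2×10⁻⁴ × 200 × 1.1 = 0.04840 m
0.2 × 1.9×10⁻⁴ × 800 = 0.03040 m
1300 × 1.3×10⁻⁴ × 0.52 = 0.08788 m
Δh = 0.017836 + 0.14355 + 0.04840 + 0.03040 + 0.08788 = 0.328066 m

328 mm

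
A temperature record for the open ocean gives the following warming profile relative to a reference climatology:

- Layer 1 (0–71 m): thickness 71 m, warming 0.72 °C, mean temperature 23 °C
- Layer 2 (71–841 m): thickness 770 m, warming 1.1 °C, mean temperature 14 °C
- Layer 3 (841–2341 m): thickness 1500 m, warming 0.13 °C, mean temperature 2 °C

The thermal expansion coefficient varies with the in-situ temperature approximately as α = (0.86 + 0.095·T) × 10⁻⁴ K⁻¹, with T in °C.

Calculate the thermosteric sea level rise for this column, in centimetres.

Layer 1: α = (0.86 + 0.095×23)×10⁻⁴ = 3.045×10⁻⁴ K⁻¹
Layer 2: α = (0.86 + 0.095×14)×10⁻⁴ = 2.19×10⁻⁴ K⁻¹
Layer 3: α = (0.86 + 0.095×2)×10⁻⁴ = 1.05×10⁻⁴ K⁻¹
0.72 × 3.045×10⁻⁴ × 71 = 0.01556604 m
Layer 2: 2.19×10⁻⁴ × 1.1 × 770 = 0.185493 m
1500 × 0.13 × 1.05×10⁻⁴ = 0.020475 m
Δh = 0.01556604 + 0.185493 + 0.020475 = 0.22153404 m

Δh = 22.2 cm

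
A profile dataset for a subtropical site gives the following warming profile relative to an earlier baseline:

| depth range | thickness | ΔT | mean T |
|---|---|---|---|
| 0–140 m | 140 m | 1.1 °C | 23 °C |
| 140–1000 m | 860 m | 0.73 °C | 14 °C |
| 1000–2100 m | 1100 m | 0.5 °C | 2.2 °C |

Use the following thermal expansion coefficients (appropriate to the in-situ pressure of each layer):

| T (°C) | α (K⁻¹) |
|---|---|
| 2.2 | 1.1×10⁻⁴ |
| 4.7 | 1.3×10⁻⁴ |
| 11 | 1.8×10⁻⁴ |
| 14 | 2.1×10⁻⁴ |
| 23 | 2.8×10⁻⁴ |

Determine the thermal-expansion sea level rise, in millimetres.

Layer 1 at 23 °C → α = 2.8×10⁻⁴ K⁻¹
Layer 2 at 14 °C → α = 2.1×10⁻⁴ K⁻¹
Layer 3 at 2.2 °C → α = 1.1×10⁻⁴ K⁻¹
0–140 m: 2.8×10⁻⁴ × 1.1 × 140 = 0.04312 m
Layer 2: 0.73 × 2.1×10⁻⁴ × 860 = 0.131838 m
1000–2100 m: 1.1×10⁻⁴ × 1100 × 0.5 = 0.06050 m
Δh = 0.04312 + 0.131838 + 0.06050 = 0.235458 m ≈ 235 mm

Δh = 235 mm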